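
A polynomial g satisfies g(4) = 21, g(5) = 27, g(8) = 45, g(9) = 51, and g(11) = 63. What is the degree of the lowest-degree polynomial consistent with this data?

1

Divided differences on the nodes 4, 5, 8, 9, 11:
  order 0: 21  27  45  51  63
  order 1: 6  6  6  6
  order 2: 0  0  0
  order 3: 0  0
  order 4: 0
The order-1 divided differences are all 6 (nonzero) and every higher order vanishes, so the data lies on a polynomial of degree exactly 1.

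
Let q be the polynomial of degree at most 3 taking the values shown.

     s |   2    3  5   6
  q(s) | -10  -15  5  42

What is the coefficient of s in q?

1

Write q(s) = as^3 + bs^2 + cs + d. Substituting each data point gives a linear system:
  8a + 4b + 2c + d = -10
  27a + 9b + 3c + d = -15
  125a + 25b + 5c + d = 5
  216a + 36b + 6c + d = 42
Solving the system yields a = 1, b = -5, c = 1, d = 0.
So q(s) = s^3 - 5s^2 + s.
The coefficient of s is 1.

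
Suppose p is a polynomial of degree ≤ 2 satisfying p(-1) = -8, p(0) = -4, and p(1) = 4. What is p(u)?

p(u) = 2u^2 + 6u - 4

Write p(u) = au^2 + bu + c. Substituting each data point gives a linear system:
  a - b + c = -8
  c = -4
  a + b + c = 4
Solving the system yields a = 2, b = 6, c = -4.
So p(u) = 2u^2 + 6u - 4.
Check: p(0) = -4. ✓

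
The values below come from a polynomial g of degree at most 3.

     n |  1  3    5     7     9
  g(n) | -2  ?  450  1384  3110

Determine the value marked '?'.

68

The 4 known points determine the degree-3 polynomial uniquely.
Write g(n) = an^3 + bn^2 + cn + d. Substituting each data point gives a linear system:
  a + b + c + d = -2
  125a + 25b + 5c + d = 450
  343a + 49b + 7c + d = 1384
  729a + 81b + 9c + d = 3110
Solving the system yields a = 5, b = -6, c = -6, d = 5.
So g(n) = 5n^3 - 6n^2 - 6n + 5.
Then g(3) = 68.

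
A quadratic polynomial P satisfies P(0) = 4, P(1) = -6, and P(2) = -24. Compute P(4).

-84

Write P(s) = as^2 + bs + c. Substituting each data point gives a linear system:
  c = 4
  a + b + c = -6
  4a + 2b + c = -24
Solving the system yields a = -4, b = -6, c = 4.
So P(s) = -4s^2 - 6s + 4.
Then P(4) = -84.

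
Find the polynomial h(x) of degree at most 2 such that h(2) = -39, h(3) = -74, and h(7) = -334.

h(x) = -6x^2 - 5x - 5

Using the Lagrange interpolation formula with nodes 2, 3, 7:
  L_0(x) = (x - 3)(x - 7) / 5
  L_1(x) = (x - 2)(x - 7) / -4
  L_2(x) = (x - 2)(x - 3) / 20
Then h(x) = -39·L_0(x) - 74·L_1(x) - 334·L_2(x).
Expanding and collecting terms gives h(x) = -6x^2 - 5x - 5.
Check: h(3) = -74. ✓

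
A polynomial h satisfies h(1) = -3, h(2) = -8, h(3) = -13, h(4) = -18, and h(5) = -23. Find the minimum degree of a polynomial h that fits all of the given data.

1

Forward differences of the values at t = 1, 2, 3, 4, 5:
  h  : -3  -8  -13  -18  -23
  Δ  : -5  -5  -5  -5
  Δ^2: 0  0  0
  Δ^3: 0  0
  Δ^4: 0
The first differences are constant (-5) and nonzero, while all higher differences vanish, so the minimal degree is 1.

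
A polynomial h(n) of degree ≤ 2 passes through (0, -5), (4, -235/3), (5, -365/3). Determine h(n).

Write h(n) = an^2 + bn + c. Substituting each data point gives a linear system:
  c = -5
  16a + 4b + c = -235/3
  25a + 5b + c = -365/3
Solving the system yields a = -5, b = 5/3, c = -5.
So h(n) = -5n² + (5/3)n - 5.
Check: h(0) = -5. ✓

h(n) = -5n^2 + (5/3)n - 5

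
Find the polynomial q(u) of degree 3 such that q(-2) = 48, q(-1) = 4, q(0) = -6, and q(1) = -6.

Using the Lagrange interpolation formula with nodes -2, -1, 0, 1:
  L_0(u) = (u + 1)u(u - 1) / -6
  L_1(u) = (u + 2)u(u - 1) / 2
  L_2(u) = (u + 2)(u + 1)(u - 1) / -2
  L_3(u) = (u + 2)(u + 1)u / 6
Then q(u) = 48·L_0(u) + 4·L_1(u) - 6·L_2(u) - 6·L_3(u).
Expanding and collecting terms gives q(u) = -4u³ + 5u² - u - 6.
Check: q(1) = -6. ✓

q(u) = -4u^3 + 5u^2 - u - 6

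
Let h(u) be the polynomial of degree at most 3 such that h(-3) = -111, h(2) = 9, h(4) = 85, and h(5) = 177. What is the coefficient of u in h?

6

Write h(u) = au^3 + bu^2 + cu + d. Substituting each data point gives a linear system:
  -27a + 9b - 3c + d = -111
  8a + 4b + 2c + d = 9
  64a + 16b + 4c + d = 85
  125a + 25b + 5c + d = 177
Solving the system yields a = 2, b = -4, c = 6, d = -3.
So h(u) = 2u^3 - 4u^2 + 6u - 3.
The coefficient of u is 6.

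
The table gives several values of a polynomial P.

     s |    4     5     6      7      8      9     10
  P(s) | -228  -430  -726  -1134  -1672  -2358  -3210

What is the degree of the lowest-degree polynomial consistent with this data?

Forward differences of the values at s = 4, 5, 6, 7, 8, 9, 10:
  P  : -228  -430  -726  -1134  -1672  -2358  -3210
  Δ  : -202  -296  -408  -538  -686  -852
  Δ^2: -94  -112  -130  -148  -166
  Δ^3: -18  -18  -18  -18
  Δ^4: 0  0  0
  Δ^5: 0  0
  Δ^6: 0
The third differences are constant (-18) and nonzero, while all higher differences vanish, so the minimal degree is 3.

3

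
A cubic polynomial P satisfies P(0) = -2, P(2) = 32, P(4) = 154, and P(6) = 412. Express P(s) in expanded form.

P(s) = s^3 + 5s^2 + 3s - 2

Write P(s) = as^3 + bs^2 + cs + d. Substituting each data point gives a linear system:
  d = -2
  8a + 4b + 2c + d = 32
  64a + 16b + 4c + d = 154
  216a + 36b + 6c + d = 412
Solving the system yields a = 1, b = 5, c = 3, d = -2.
So P(s) = s^3 + 5s^2 + 3s - 2.
Check: P(4) = 154. ✓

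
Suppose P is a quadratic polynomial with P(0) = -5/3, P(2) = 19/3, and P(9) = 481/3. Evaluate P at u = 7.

Write P(u) = au^2 + bu + c. Substituting each data point gives a linear system:
  c = -5/3
  4a + 2b + c = 19/3
  81a + 9b + c = 481/3
Solving the system yields a = 2, b = 0, c = -5/3.
So P(u) = 2u² - 5/3.
Then P(7) = 289/3.

289/3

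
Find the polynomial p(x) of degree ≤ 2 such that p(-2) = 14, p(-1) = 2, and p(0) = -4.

Write p(x) = ax^2 + bx + c. Substituting each data point gives a linear system:
  4a - 2b + c = 14
  a - b + c = 2
  c = -4
Solving the system yields a = 3, b = -3, c = -4.
So p(x) = 3x^2 - 3x - 4.
Check: p(-1) = 2. ✓

p(x) = 3x^2 - 3x - 4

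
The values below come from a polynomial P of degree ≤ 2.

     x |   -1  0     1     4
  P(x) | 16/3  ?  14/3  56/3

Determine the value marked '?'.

The 3 known points determine the degree-2 polynomial uniquely.
Write P(x) = ax^2 + bx + c. Substituting each data point gives a linear system:
  a - b + c = 16/3
  a + b + c = 14/3
  16a + 4b + c = 56/3
Solving the system yields a = 1, b = -1/3, c = 4.
So P(x) = x² - (1/3)x + 4.
Then P(0) = 4.

4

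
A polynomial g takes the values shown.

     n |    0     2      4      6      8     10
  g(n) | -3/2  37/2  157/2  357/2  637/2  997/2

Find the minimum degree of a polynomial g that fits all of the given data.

Forward differences of the values at n = 0, 2, 4, 6, 8, 10:
  g  : -3/2  37/2  157/2  357/2  637/2  997/2
  Δ  : 20  60  100  140  180
  Δ^2: 40  40  40  40
  Δ^3: 0  0  0
  Δ^4: 0  0
  Δ^5: 0
The second differences are constant (40) and nonzero, while all higher differences vanish, so the minimal degree is 2.

2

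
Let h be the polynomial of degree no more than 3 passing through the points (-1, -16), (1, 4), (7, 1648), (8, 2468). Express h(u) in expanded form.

Write h(u) = au^3 + bu^2 + cu + d. Substituting each data point gives a linear system:
  -a + b - c + d = -16
  a + b + c + d = 4
  343a + 49b + 7c + d = 1648
  512a + 64b + 8c + d = 2468
Solving the system yields a = 5, b = -2, c = 5, d = -4.
So h(u) = 5u^3 - 2u^2 + 5u - 4.
Check: h(7) = 1648. ✓

h(u) = 5u^3 - 2u^2 + 5u - 4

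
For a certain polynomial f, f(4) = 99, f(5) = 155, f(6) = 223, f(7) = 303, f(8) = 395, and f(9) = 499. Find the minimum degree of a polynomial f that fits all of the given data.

Forward differences of the values at s = 4, 5, 6, 7, 8, 9:
  f  : 99  155  223  303  395  499
  Δ  : 56  68  80  92  104
  Δ^2: 12  12  12  12
  Δ^3: 0  0  0
  Δ^4: 0  0
  Δ^5: 0
The second differences are constant (12) and nonzero, while all higher differences vanish, so the minimal degree is 2.

2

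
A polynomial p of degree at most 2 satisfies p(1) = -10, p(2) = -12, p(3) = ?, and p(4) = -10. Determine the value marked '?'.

-12

The 3 known points determine the degree-2 polynomial uniquely.
Write p(x) = ax^2 + bx + c. Substituting each data point gives a linear system:
  a + b + c = -10
  4a + 2b + c = -12
  16a + 4b + c = -10
Solving the system yields a = 1, b = -5, c = -6.
So p(x) = x^2 - 5x - 6.
Then p(3) = -12.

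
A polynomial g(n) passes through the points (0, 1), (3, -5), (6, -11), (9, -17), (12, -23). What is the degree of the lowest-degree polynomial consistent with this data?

Forward differences of the values at n = 0, 3, 6, 9, 12:
  g  : 1  -5  -11  -17  -23
  Δ  : -6  -6  -6  -6
  Δ^2: 0  0  0
  Δ^3: 0  0
  Δ^4: 0
The first differences are constant (-6) and nonzero, while all higher differences vanish, so the minimal degree is 1.

1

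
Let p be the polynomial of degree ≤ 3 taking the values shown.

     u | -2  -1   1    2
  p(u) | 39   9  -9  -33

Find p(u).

Write p(u) = au^3 + bu^2 + cu + d. Substituting each data point gives a linear system:
  -8a + 4b - 2c + d = 39
  -a + b - c + d = 9
  a + b + c + d = -9
  8a + 4b + 2c + d = -33
Solving the system yields a = -3, b = 1, c = -6, d = -1.
So p(u) = -3u^3 + u^2 - 6u - 1.
Check: p(1) = -9. ✓

p(u) = -3u^3 + u^2 - 6u - 1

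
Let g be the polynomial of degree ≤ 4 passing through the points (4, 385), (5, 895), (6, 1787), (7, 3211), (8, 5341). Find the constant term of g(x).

5

Write g(x) = ax^4 + bx^3 + cx^2 + dx + e. Substituting each data point gives a linear system:
  256a + 64b + 16c + 4d + e = 385
  625a + 125b + 25c + 5d + e = 895
  1296a + 216b + 36c + 6d + e = 1787
  2401a + 343b + 49c + 7d + e = 3211
  4096a + 512b + 64c + 8d + e = 5341
Solving the system yields a = 1, b = 3, c = -5, d = 3, e = 5.
So g(x) = x⁴ + 3x³ - 5x² + 3x + 5.
The constant term is 5.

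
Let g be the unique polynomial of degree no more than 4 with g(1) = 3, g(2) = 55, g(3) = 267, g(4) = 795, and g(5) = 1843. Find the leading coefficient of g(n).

Write g(n) = an^4 + bn^3 + cn^2 + dn + e. Substituting each data point gives a linear system:
  a + b + c + d + e = 3
  16a + 8b + 4c + 2d + e = 55
  81a + 27b + 9c + 3d + e = 267
  256a + 64b + 16c + 4d + e = 795
  625a + 125b + 25c + 5d + e = 1843
Solving the system yields a = 2, b = 6, c = -6, d = -2, e = 3.
So g(n) = 2n⁴ + 6n³ - 6n² - 2n + 3.
The leading coefficient is 2.

2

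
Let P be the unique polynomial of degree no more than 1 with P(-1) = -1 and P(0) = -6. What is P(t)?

Write P(t) = at + b. Substituting each data point gives a linear system:
  -a + b = -1
  b = -6
Solving the system yields a = -5, b = -6.
So P(t) = -5t - 6.
Check: P(0) = -6. ✓

P(t) = -5t - 6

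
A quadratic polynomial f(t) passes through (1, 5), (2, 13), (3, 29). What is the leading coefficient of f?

Write f(t) = at^2 + bt + c. Substituting each data point gives a linear system:
  a + b + c = 5
  4a + 2b + c = 13
  9a + 3b + c = 29
Solving the system yields a = 4, b = -4, c = 5.
So f(t) = 4t² - 4t + 5.
The leading coefficient is 4.

4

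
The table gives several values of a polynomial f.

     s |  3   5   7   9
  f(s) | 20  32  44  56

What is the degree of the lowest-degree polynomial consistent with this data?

1

Forward differences of the values at s = 3, 5, 7, 9:
  f  : 20  32  44  56
  Δ  : 12  12  12
  Δ^2: 0  0
  Δ^3: 0
The first differences are constant (12) and nonzero, while all higher differences vanish, so the minimal degree is 1.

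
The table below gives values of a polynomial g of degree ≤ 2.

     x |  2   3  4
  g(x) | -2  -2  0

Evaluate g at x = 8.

28

Write g(x) = ax^2 + bx + c. Substituting each data point gives a linear system:
  4a + 2b + c = -2
  9a + 3b + c = -2
  16a + 4b + c = 0
Solving the system yields a = 1, b = -5, c = 4.
So g(x) = x^2 - 5x + 4.
Then g(8) = 28.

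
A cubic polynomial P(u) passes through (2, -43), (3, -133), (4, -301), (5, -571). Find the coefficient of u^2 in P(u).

-3

Write P(u) = au^3 + bu^2 + cu + d. Substituting each data point gives a linear system:
  8a + 4b + 2c + d = -43
  27a + 9b + 3c + d = -133
  64a + 16b + 4c + d = -301
  125a + 25b + 5c + d = -571
Solving the system yields a = -4, b = -3, c = 1, d = -1.
So P(u) = -4u³ - 3u² + u - 1.
The coefficient of u^2 is -3.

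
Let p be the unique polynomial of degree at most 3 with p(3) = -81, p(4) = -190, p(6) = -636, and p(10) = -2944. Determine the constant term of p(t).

Write p(t) = at^3 + bt^2 + ct + d. Substituting each data point gives a linear system:
  27a + 9b + 3c + d = -81
  64a + 16b + 4c + d = -190
  216a + 36b + 6c + d = -636
  1000a + 100b + 10c + d = -2944
Solving the system yields a = -3, b = 1, c = -5, d = 6.
So p(t) = -3t^3 + t^2 - 5t + 6.
The constant term is 6.

6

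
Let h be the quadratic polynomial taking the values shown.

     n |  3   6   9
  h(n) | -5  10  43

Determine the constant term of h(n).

Write h(n) = an^2 + bn + c. Substituting each data point gives a linear system:
  9a + 3b + c = -5
  36a + 6b + c = 10
  81a + 9b + c = 43
Solving the system yields a = 1, b = -4, c = -2.
So h(n) = n² - 4n - 2.
The constant term is -2.

-2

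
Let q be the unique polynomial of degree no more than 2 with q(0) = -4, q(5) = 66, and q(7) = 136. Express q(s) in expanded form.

Write q(s) = as^2 + bs + c. Substituting each data point gives a linear system:
  c = -4
  25a + 5b + c = 66
  49a + 7b + c = 136
Solving the system yields a = 3, b = -1, c = -4.
So q(s) = 3s^2 - s - 4.
Check: q(7) = 136. ✓

q(s) = 3s^2 - s - 4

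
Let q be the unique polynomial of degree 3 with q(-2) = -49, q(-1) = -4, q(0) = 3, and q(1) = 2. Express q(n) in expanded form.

Write q(n) = an^3 + bn^2 + cn + d. Substituting each data point gives a linear system:
  -8a + 4b - 2c + d = -49
  -a + b - c + d = -4
  d = 3
  a + b + c + d = 2
Solving the system yields a = 5, b = -4, c = -2, d = 3.
So q(n) = 5n³ - 4n² - 2n + 3.
Check: q(-1) = -4. ✓

q(n) = 5n^3 - 4n^2 - 2n + 3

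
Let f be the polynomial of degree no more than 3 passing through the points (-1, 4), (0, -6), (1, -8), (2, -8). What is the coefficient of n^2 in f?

4

Write f(n) = an^3 + bn^2 + cn + d. Substituting each data point gives a linear system:
  -a + b - c + d = 4
  d = -6
  a + b + c + d = -8
  8a + 4b + 2c + d = -8
Solving the system yields a = -1, b = 4, c = -5, d = -6.
So f(n) = -n³ + 4n² - 5n - 6.
The coefficient of n^2 is 4.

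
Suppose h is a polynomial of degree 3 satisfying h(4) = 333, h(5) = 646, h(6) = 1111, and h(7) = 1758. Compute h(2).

43

Forward differences of the values at n = 4, 5, 6, 7:
  h  : 333  646  1111  1758
  Δ  : 313  465  647
  Δ^2: 152  182
  Δ^3: 30
The third differences are constant, confirming degree 3.
Interpolating (Newton forward form) and evaluating at n = 2 gives h(2) = 43.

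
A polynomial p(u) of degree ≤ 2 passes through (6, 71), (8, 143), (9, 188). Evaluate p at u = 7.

104

Using the Lagrange interpolation formula with nodes 6, 8, 9:
  L_0(u) = (u - 8)(u - 9) / 6
  L_1(u) = (u - 6)(u - 9) / -2
  L_2(u) = (u - 6)(u - 8) / 3
Then p(u) = 71·L_0(u) + 143·L_1(u) + 188·L_2(u).
Expanding and collecting terms gives p(u) = 3u² - 6u - 1.
Evaluating at u = 7: p(7) = 104.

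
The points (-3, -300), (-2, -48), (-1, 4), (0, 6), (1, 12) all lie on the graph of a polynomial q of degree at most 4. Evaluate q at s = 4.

-846

Forward differences of the values at s = -3, -2, -1, 0, 1:
  q  : -300  -48  4  6  12
  Δ  : 252  52  2  6
  Δ^2: -200  -50  4
  Δ^3: 150  54
  Δ^4: -96
The fourth differences are constant, confirming degree 4.
Interpolating (Newton forward form) and evaluating at s = 4 gives q(4) = -846.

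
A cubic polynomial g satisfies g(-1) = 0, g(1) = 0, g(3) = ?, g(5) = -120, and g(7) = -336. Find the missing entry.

The 4 known points determine the degree-3 polynomial uniquely.
Write g(t) = at^3 + bt^2 + ct + d. Substituting each data point gives a linear system:
  -a + b - c + d = 0
  a + b + c + d = 0
  125a + 25b + 5c + d = -120
  343a + 49b + 7c + d = -336
Solving the system yields a = -1, b = 0, c = 1, d = 0.
So g(t) = -t³ + t.
Then g(3) = -24.

-24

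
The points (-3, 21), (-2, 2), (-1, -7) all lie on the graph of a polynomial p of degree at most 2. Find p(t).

Write p(t) = at^2 + bt + c. Substituting each data point gives a linear system:
  9a - 3b + c = 21
  4a - 2b + c = 2
  a - b + c = -7
Solving the system yields a = 5, b = 6, c = -6.
So p(t) = 5t^2 + 6t - 6.
Check: p(-3) = 21. ✓

p(t) = 5t^2 + 6t - 6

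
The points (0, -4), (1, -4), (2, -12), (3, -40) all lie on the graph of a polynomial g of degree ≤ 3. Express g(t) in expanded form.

Write g(t) = at^3 + bt^2 + ct + d. Substituting each data point gives a linear system:
  d = -4
  a + b + c + d = -4
  8a + 4b + 2c + d = -12
  27a + 9b + 3c + d = -40
Solving the system yields a = -2, b = 2, c = 0, d = -4.
So g(t) = -2t^3 + 2t^2 - 4.
Check: g(0) = -4. ✓

g(t) = -2t^3 + 2t^2 - 4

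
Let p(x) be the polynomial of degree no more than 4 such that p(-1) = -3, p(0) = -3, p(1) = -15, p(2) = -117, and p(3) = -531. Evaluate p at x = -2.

-81

Forward differences of the values at x = -1, 0, 1, 2, 3:
  p  : -3  -3  -15  -117  -531
  Δ  : 0  -12  -102  -414
  Δ^2: -12  -90  -312
  Δ^3: -78  -222
  Δ^4: -144
The fourth differences are constant, confirming degree 4.
Interpolating (Newton forward form) and evaluating at x = -2 gives p(-2) = -81.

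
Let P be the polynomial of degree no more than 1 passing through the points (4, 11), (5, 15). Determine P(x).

P(x) = 4x - 5

Write P(x) = ax + b. Substituting each data point gives a linear system:
  4a + b = 11
  5a + b = 15
Solving the system yields a = 4, b = -5.
So P(x) = 4x - 5.
Check: P(5) = 15. ✓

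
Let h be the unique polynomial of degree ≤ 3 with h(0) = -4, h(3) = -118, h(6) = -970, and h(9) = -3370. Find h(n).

Using the Lagrange interpolation formula with nodes 0, 3, 6, 9:
  L_0(n) = (n - 3)(n - 6)(n - 9) / -162
  L_1(n) = n(n - 6)(n - 9) / 54
  L_2(n) = n(n - 3)(n - 9) / -54
  L_3(n) = n(n - 3)(n - 6) / 162
Then h(n) = -4·L_0(n) - 118·L_1(n) - 970·L_2(n) - 3370·L_3(n).
Expanding and collecting terms gives h(n) = -5n³ + 4n² - 5n - 4.
Check: h(6) = -970. ✓

h(n) = -5n^3 + 4n^2 - 5n - 4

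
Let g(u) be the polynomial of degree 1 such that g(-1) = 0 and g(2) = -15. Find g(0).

Write g(u) = au + b. Substituting each data point gives a linear system:
  -a + b = 0
  2a + b = -15
Solving the system yields a = -5, b = -5.
So g(u) = -5u - 5.
Then g(0) = -5.

-5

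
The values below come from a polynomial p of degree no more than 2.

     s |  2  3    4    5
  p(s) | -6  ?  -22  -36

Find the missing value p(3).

On equispaced nodes a degree-2 polynomial has vanishing third forward difference, so
  - p(2) + 3·p(3) - 3·p(4) + p(5) = 0.
Substituting the known values and solving for p(3):
  3·p(3) = -36
  p(3) = -12.

-12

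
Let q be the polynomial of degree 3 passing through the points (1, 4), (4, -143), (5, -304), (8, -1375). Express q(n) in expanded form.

q(n) = -3n^3 + 2n^2 + 4n + 1

Write q(n) = an^3 + bn^2 + cn + d. Substituting each data point gives a linear system:
  a + b + c + d = 4
  64a + 16b + 4c + d = -143
  125a + 25b + 5c + d = -304
  512a + 64b + 8c + d = -1375
Solving the system yields a = -3, b = 2, c = 4, d = 1.
So q(n) = -3n^3 + 2n^2 + 4n + 1.
Check: q(1) = 4. ✓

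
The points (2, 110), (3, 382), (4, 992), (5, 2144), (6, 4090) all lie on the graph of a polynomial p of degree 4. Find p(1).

Write p(s) = as^4 + bs^3 + cs^2 + ds + e. Substituting each data point gives a linear system:
  16a + 8b + 4c + 2d + e = 110
  81a + 27b + 9c + 3d + e = 382
  256a + 64b + 16c + 4d + e = 992
  625a + 125b + 25c + 5d + e = 2144
  1296a + 216b + 36c + 6d + e = 4090
Solving the system yields a = 2, b = 6, c = 5, d = 3, e = 4.
So p(s) = 2s^4 + 6s^3 + 5s^2 + 3s + 4.
Then p(1) = 20.

20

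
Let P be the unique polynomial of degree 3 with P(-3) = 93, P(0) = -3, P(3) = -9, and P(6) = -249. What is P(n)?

P(n) = -2n^3 + 5n^2 + n - 3

Write P(n) = an^3 + bn^2 + cn + d. Substituting each data point gives a linear system:
  -27a + 9b - 3c + d = 93
  d = -3
  27a + 9b + 3c + d = -9
  216a + 36b + 6c + d = -249
Solving the system yields a = -2, b = 5, c = 1, d = -3.
So P(n) = -2n^3 + 5n^2 + n - 3.
Check: P(3) = -9. ✓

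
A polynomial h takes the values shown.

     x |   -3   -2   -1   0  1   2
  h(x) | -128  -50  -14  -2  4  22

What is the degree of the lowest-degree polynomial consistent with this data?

Forward differences of the values at x = -3, -2, -1, 0, 1, 2:
  h  : -128  -50  -14  -2  4  22
  Δ  : 78  36  12  6  18
  Δ^2: -42  -24  -6  12
  Δ^3: 18  18  18
  Δ^4: 0  0
  Δ^5: 0
The third differences are constant (18) and nonzero, while all higher differences vanish, so the minimal degree is 3.

3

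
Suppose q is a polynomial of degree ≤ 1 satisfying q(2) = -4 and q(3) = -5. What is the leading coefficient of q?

-1

Write q(u) = au + b. Substituting each data point gives a linear system:
  2a + b = -4
  3a + b = -5
Solving the system yields a = -1, b = -2.
So q(u) = -u - 2.
The leading coefficient is -1.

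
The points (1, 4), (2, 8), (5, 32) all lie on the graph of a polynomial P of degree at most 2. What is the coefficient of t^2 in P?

1

Write P(t) = at^2 + bt + c. Substituting each data point gives a linear system:
  a + b + c = 4
  4a + 2b + c = 8
  25a + 5b + c = 32
Solving the system yields a = 1, b = 1, c = 2.
So P(t) = t² + t + 2.
The leading coefficient is 1.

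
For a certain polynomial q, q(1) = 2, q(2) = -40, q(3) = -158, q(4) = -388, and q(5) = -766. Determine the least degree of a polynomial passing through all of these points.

Forward differences of the values at x = 1, 2, 3, 4, 5:
  q  : 2  -40  -158  -388  -766
  Δ  : -42  -118  -230  -378
  Δ^2: -76  -112  -148
  Δ^3: -36  -36
  Δ^4: 0
The third differences are constant (-36) and nonzero, while all higher differences vanish, so the minimal degree is 3.

3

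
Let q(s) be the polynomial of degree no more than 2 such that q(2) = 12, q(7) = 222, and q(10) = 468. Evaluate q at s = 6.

160

Using the Lagrange interpolation formula with nodes 2, 7, 10:
  L_0(s) = (s - 7)(s - 10) / 40
  L_1(s) = (s - 2)(s - 10) / -15
  L_2(s) = (s - 2)(s - 7) / 24
Then q(s) = 12·L_0(s) + 222·L_1(s) + 468·L_2(s).
Expanding and collecting terms gives q(s) = 5s² - 3s - 2.
Evaluating at s = 6: q(6) = 160.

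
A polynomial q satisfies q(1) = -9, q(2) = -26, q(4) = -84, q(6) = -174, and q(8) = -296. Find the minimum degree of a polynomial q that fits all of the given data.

2

Divided differences on the nodes 1, 2, 4, 6, 8:
  order 0: -9  -26  -84  -174  -296
  order 1: -17  -29  -45  -61
  order 2: -4  -4  -4
  order 3: 0  0
  order 4: 0
The order-2 divided differences are all -4 (nonzero) and every higher order vanishes, so the data lies on a polynomial of degree exactly 2.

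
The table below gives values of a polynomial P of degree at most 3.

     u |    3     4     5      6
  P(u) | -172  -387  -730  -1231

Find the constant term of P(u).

Write P(u) = au^3 + bu^2 + cu + d. Substituting each data point gives a linear system:
  27a + 9b + 3c + d = -172
  64a + 16b + 4c + d = -387
  125a + 25b + 5c + d = -730
  216a + 36b + 6c + d = -1231
Solving the system yields a = -5, b = -4, c = -2, d = 5.
So P(u) = -5u^3 - 4u^2 - 2u + 5.
The constant term is 5.

5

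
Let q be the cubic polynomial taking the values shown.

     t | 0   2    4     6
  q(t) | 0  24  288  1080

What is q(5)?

600

Forward differences of the values at t = 0, 2, 4, 6:
  q  : 0  24  288  1080
  Δ  : 24  264  792
  Δ^2: 240  528
  Δ^3: 288
The third differences are constant, confirming degree 3.
Interpolating (Newton forward form) and evaluating at t = 5 gives q(5) = 600.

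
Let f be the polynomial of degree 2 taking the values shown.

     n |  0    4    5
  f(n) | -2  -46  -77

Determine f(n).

Write f(n) = an^2 + bn + c. Substituting each data point gives a linear system:
  c = -2
  16a + 4b + c = -46
  25a + 5b + c = -77
Solving the system yields a = -4, b = 5, c = -2.
So f(n) = -4n^2 + 5n - 2.
Check: f(5) = -77. ✓

f(n) = -4n^2 + 5n - 2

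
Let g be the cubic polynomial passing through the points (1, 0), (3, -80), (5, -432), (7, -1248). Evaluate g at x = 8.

-1890

Using the Lagrange interpolation formula with nodes 1, 3, 5, 7:
  L_0(x) = (x - 3)(x - 5)(x - 7) / -48
  L_1(x) = (x - 1)(x - 5)(x - 7) / 16
  L_2(x) = (x - 1)(x - 3)(x - 7) / -16
  L_3(x) = (x - 1)(x - 3)(x - 5) / 48
Then g(x) = 0·L_0(x) - 80·L_1(x) - 432·L_2(x) - 1248·L_3(x).
Expanding and collecting terms gives g(x) = -4x^3 + 2x^2 + 4x - 2.
Evaluating at x = 8: g(8) = -1890.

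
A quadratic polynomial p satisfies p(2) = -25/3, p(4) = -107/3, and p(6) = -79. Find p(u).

p(u) = -2u^2 - (5/3)u + 3

Write p(u) = au^2 + bu + c. Substituting each data point gives a linear system:
  4a + 2b + c = -25/3
  16a + 4b + c = -107/3
  36a + 6b + c = -79
Solving the system yields a = -2, b = -5/3, c = 3.
So p(u) = -2u² - (5/3)u + 3.
Check: p(6) = -79. ✓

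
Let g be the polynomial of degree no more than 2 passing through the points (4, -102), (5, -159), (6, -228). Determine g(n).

Write g(n) = an^2 + bn + c. Substituting each data point gives a linear system:
  16a + 4b + c = -102
  25a + 5b + c = -159
  36a + 6b + c = -228
Solving the system yields a = -6, b = -3, c = 6.
So g(n) = -6n² - 3n + 6.
Check: g(6) = -228. ✓

g(n) = -6n^2 - 3n + 6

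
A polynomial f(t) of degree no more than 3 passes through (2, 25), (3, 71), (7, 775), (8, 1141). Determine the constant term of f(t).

Write f(t) = at^3 + bt^2 + ct + d. Substituting each data point gives a linear system:
  8a + 4b + 2c + d = 25
  27a + 9b + 3c + d = 71
  343a + 49b + 7c + d = 775
  512a + 64b + 8c + d = 1141
Solving the system yields a = 2, b = 2, c = -2, d = 5.
So f(t) = 2t^3 + 2t^2 - 2t + 5.
The constant term is 5.

5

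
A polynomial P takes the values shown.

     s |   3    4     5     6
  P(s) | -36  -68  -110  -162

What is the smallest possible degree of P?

Forward differences of the values at s = 3, 4, 5, 6:
  P  : -36  -68  -110  -162
  Δ  : -32  -42  -52
  Δ^2: -10  -10
  Δ^3: 0
The second differences are constant (-10) and nonzero, while all higher differences vanish, so the minimal degree is 2.

2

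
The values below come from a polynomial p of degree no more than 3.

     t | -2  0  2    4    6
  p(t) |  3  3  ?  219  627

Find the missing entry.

On equispaced nodes a degree-3 polynomial has vanishing fourth forward difference, so
  p(-2) - 4·p(0) + 6·p(2) - 4·p(4) + p(6) = 0.
Substituting the known values and solving for p(2):
  6·p(2) = 258
  p(2) = 43.

43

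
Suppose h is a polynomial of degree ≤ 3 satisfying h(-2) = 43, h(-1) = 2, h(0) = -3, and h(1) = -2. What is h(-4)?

Forward differences of the values at s = -2, -1, 0, 1:
  h  : 43  2  -3  -2
  Δ  : -41  -5  1
  Δ^2: 36  6
  Δ^3: -30
The third differences are constant, confirming degree 3.
Interpolating (Newton forward form) and evaluating at s = -4 gives h(-4) = 353.

353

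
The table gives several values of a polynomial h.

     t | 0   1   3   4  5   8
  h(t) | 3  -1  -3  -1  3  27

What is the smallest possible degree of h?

Divided differences on the nodes 0, 1, 3, 4, 5, 8:
  order 0: 3  -1  -3  -1  3  27
  order 1: -4  -1  2  4  8
  order 2: 1  1  1  1
  order 3: 0  0  0
  order 4: 0  0
  order 5: 0
The order-2 divided differences are all 1 (nonzero) and every higher order vanishes, so the data lies on a polynomial of degree exactly 2.

2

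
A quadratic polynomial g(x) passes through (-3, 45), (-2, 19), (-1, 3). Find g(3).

Write g(x) = ax^2 + bx + c. Substituting each data point gives a linear system:
  9a - 3b + c = 45
  4a - 2b + c = 19
  a - b + c = 3
Solving the system yields a = 5, b = -1, c = -3.
So g(x) = 5x² - x - 3.
Then g(3) = 39.

39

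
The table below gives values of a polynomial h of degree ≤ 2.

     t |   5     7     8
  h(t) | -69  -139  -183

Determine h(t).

Write h(t) = at^2 + bt + c. Substituting each data point gives a linear system:
  25a + 5b + c = -69
  49a + 7b + c = -139
  64a + 8b + c = -183
Solving the system yields a = -3, b = 1, c = 1.
So h(t) = -3t^2 + t + 1.
Check: h(5) = -69. ✓

h(t) = -3t^2 + t + 1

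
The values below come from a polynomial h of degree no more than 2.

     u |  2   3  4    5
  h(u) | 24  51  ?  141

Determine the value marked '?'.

The 3 known points determine the degree-2 polynomial uniquely.
Write h(u) = au^2 + bu + c. Substituting each data point gives a linear system:
  4a + 2b + c = 24
  9a + 3b + c = 51
  25a + 5b + c = 141
Solving the system yields a = 6, b = -3, c = 6.
So h(u) = 6u^2 - 3u + 6.
Then h(4) = 90.

90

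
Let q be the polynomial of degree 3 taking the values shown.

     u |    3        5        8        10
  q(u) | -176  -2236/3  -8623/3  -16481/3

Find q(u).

q(u) = -5u^3 - 5u^2 + (1/3)u + 3

Write q(u) = au^3 + bu^2 + cu + d. Substituting each data point gives a linear system:
  27a + 9b + 3c + d = -176
  125a + 25b + 5c + d = -2236/3
  512a + 64b + 8c + d = -8623/3
  1000a + 100b + 10c + d = -16481/3
Solving the system yields a = -5, b = -5, c = 1/3, d = 3.
So q(u) = -5u³ - 5u² + (1/3)u + 3.
Check: q(8) = -8623/3. ✓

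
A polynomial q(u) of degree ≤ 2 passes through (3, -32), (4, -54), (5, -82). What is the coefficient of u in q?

-1

Write q(u) = au^2 + bu + c. Substituting each data point gives a linear system:
  9a + 3b + c = -32
  16a + 4b + c = -54
  25a + 5b + c = -82
Solving the system yields a = -3, b = -1, c = -2.
So q(u) = -3u² - u - 2.
The coefficient of u is -1.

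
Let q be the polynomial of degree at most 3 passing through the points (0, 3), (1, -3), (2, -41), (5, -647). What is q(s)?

Write q(s) = as^3 + bs^2 + cs + d. Substituting each data point gives a linear system:
  d = 3
  a + b + c + d = -3
  8a + 4b + 2c + d = -41
  125a + 25b + 5c + d = -647
Solving the system yields a = -5, b = -1, c = 0, d = 3.
So q(s) = -5s³ - s² + 3.
Check: q(1) = -3. ✓

q(s) = -5s^3 - s^2 + 3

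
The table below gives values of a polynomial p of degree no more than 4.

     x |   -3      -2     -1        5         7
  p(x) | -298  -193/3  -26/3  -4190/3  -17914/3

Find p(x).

Using the Lagrange interpolation formula with nodes -3, -2, -1, 5, 7:
  L_0(x) = (x + 2)(x + 1)(x - 5)(x - 7) / 160
  L_1(x) = (x + 3)(x + 1)(x - 5)(x - 7) / -63
  L_2(x) = (x + 3)(x + 2)(x - 5)(x - 7) / 96
  L_3(x) = (x + 3)(x + 2)(x + 1)(x - 7) / -672
  L_4(x) = (x + 3)(x + 2)(x + 1)(x - 5) / 1440
Then p(x) = -298·L_0(x) - 193/3·L_1(x) - 26/3·L_2(x) - 4190/3·L_3(x) - 17914/3·L_4(x).
Expanding and collecting terms gives p(x) = -3x^4 + 3x^3 + 4x^2 + (5/3)x - 5.
Check: p(-2) = -193/3. ✓

p(x) = -3x^4 + 3x^3 + 4x^2 + (5/3)x - 5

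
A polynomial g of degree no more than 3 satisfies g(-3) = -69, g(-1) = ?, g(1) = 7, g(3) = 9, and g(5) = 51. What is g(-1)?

-3

The 4 known points determine the degree-3 polynomial uniquely.
Write g(s) = as^3 + bs^2 + cs + d. Substituting each data point gives a linear system:
  -27a + 9b - 3c + d = -69
  a + b + c + d = 7
  27a + 9b + 3c + d = 9
  125a + 25b + 5c + d = 51
Solving the system yields a = 1, b = -4, c = 4, d = 6.
So g(s) = s³ - 4s² + 4s + 6.
Then g(-1) = -3.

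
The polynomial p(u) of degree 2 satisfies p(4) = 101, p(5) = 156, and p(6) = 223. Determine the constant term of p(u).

1

Write p(u) = au^2 + bu + c. Substituting each data point gives a linear system:
  16a + 4b + c = 101
  25a + 5b + c = 156
  36a + 6b + c = 223
Solving the system yields a = 6, b = 1, c = 1.
So p(u) = 6u^2 + u + 1.
The constant term is 1.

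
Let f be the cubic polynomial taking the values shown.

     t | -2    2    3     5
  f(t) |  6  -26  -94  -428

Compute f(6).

-730

Using the Lagrange interpolation formula with nodes -2, 2, 3, 5:
  L_0(t) = (t - 2)(t - 3)(t - 5) / -140
  L_1(t) = (t + 2)(t - 3)(t - 5) / 12
  L_2(t) = (t + 2)(t - 2)(t - 5) / -10
  L_3(t) = (t + 2)(t - 2)(t - 3) / 42
Then f(t) = 6·L_0(t) - 26·L_1(t) - 94·L_2(t) - 428·L_3(t).
Expanding and collecting terms gives f(t) = -3t^3 - 3t^2 + 4t + 2.
Evaluating at t = 6: f(6) = -730.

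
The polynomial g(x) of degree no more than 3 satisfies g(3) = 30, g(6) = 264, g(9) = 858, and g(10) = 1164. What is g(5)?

154

Write g(x) = ax^3 + bx^2 + cx + d. Substituting each data point gives a linear system:
  27a + 9b + 3c + d = 30
  216a + 36b + 6c + d = 264
  729a + 81b + 9c + d = 858
  1000a + 100b + 10c + d = 1164
Solving the system yields a = 1, b = 2, c = -3, d = -6.
So g(x) = x^3 + 2x^2 - 3x - 6.
Then g(5) = 154.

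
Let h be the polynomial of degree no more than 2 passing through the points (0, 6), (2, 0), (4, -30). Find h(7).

-120

Write h(n) = an^2 + bn + c. Substituting each data point gives a linear system:
  c = 6
  4a + 2b + c = 0
  16a + 4b + c = -30
Solving the system yields a = -3, b = 3, c = 6.
So h(n) = -3n^2 + 3n + 6.
Then h(7) = -120.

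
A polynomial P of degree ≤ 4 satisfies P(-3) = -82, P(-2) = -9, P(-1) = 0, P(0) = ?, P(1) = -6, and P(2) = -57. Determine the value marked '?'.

On equispaced nodes a degree-4 polynomial has vanishing fifth forward difference, so
  - P(-3) + 5·P(-2) - 10·P(-1) + 10·P(0) - 5·P(1) + P(2) = 0.
Substituting the known values and solving for P(0):
  10·P(0) = -10
  P(0) = -1.

-1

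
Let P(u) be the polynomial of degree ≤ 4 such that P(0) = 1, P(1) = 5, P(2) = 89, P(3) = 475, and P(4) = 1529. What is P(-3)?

409

Using the Lagrange interpolation formula with nodes 0, 1, 2, 3, 4:
  L_0(u) = (u - 1)(u - 2)(u - 3)(u - 4) / 24
  L_1(u) = u(u - 2)(u - 3)(u - 4) / -6
  L_2(u) = u(u - 1)(u - 3)(u - 4) / 4
  L_3(u) = u(u - 1)(u - 2)(u - 4) / -6
  L_4(u) = u(u - 1)(u - 2)(u - 3) / 24
Then P(u) = 1·L_0(u) + 5·L_1(u) + 89·L_2(u) + 475·L_3(u) + 1529·L_4(u).
Expanding and collecting terms gives P(u) = 6u^4 + u^3 - 5u^2 + 2u + 1.
Evaluating at u = -3: P(-3) = 409.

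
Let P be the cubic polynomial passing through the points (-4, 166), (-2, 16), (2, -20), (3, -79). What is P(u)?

P(u) = -3u^3 - u^2 + 3u + 2

Using the Lagrange interpolation formula with nodes -4, -2, 2, 3:
  L_0(u) = (u + 2)(u - 2)(u - 3) / -84
  L_1(u) = (u + 4)(u - 2)(u - 3) / 40
  L_2(u) = (u + 4)(u + 2)(u - 3) / -24
  L_3(u) = (u + 4)(u + 2)(u - 2) / 35
Then P(u) = 166·L_0(u) + 16·L_1(u) - 20·L_2(u) - 79·L_3(u).
Expanding and collecting terms gives P(u) = -3u³ - u² + 3u + 2.
Check: P(2) = -20. ✓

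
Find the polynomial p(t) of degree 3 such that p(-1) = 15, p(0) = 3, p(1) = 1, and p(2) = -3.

Write p(t) = at^3 + bt^2 + ct + d. Substituting each data point gives a linear system:
  -a + b - c + d = 15
  d = 3
  a + b + c + d = 1
  8a + 4b + 2c + d = -3
Solving the system yields a = -2, b = 5, c = -5, d = 3.
So p(t) = -2t³ + 5t² - 5t + 3.
Check: p(-1) = 15. ✓

p(t) = -2t^3 + 5t^2 - 5t + 3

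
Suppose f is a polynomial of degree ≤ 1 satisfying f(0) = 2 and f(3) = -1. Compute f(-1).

Write f(u) = au + b. Substituting each data point gives a linear system:
  b = 2
  3a + b = -1
Solving the system yields a = -1, b = 2.
So f(u) = -u + 2.
Then f(-1) = 3.

3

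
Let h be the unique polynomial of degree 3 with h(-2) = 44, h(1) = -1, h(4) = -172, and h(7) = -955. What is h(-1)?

Write h(x) = ax^3 + bx^2 + cx + d. Substituting each data point gives a linear system:
  -8a + 4b - 2c + d = 44
  a + b + c + d = -1
  64a + 16b + 4c + d = -172
  343a + 49b + 7c + d = -955
Solving the system yields a = -3, b = 2, c = -4, d = 4.
So h(x) = -3x³ + 2x² - 4x + 4.
Then h(-1) = 13.

13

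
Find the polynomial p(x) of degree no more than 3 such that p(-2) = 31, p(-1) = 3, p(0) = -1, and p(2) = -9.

p(x) = -3x^3 + 3x^2 + 2x - 1

Write p(x) = ax^3 + bx^2 + cx + d. Substituting each data point gives a linear system:
  -8a + 4b - 2c + d = 31
  -a + b - c + d = 3
  d = -1
  8a + 4b + 2c + d = -9
Solving the system yields a = -3, b = 3, c = 2, d = -1.
So p(x) = -3x³ + 3x² + 2x - 1.
Check: p(-1) = 3. ✓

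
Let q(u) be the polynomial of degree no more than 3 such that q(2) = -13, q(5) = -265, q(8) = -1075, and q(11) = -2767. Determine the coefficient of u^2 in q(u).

Write q(u) = au^3 + bu^2 + cu + d. Substituting each data point gives a linear system:
  8a + 4b + 2c + d = -13
  125a + 25b + 5c + d = -265
  512a + 64b + 8c + d = -1075
  1331a + 121b + 11c + d = -2767
Solving the system yields a = -2, b = -1, c = 1, d = 5.
So q(u) = -2u^3 - u^2 + u + 5.
The coefficient of u^2 is -1.

-1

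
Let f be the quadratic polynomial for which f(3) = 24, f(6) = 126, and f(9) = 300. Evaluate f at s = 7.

Forward differences of the values at s = 3, 6, 9:
  f  : 24  126  300
  Δ  : 102  174
  Δ^2: 72
The second differences are constant, confirming degree 2.
Interpolating (Newton forward form) and evaluating at s = 7 gives f(7) = 176.

176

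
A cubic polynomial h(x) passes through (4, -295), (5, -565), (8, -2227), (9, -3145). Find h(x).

h(x) = -4x^3 - 3x^2 + x + 5

Write h(x) = ax^3 + bx^2 + cx + d. Substituting each data point gives a linear system:
  64a + 16b + 4c + d = -295
  125a + 25b + 5c + d = -565
  512a + 64b + 8c + d = -2227
  729a + 81b + 9c + d = -3145
Solving the system yields a = -4, b = -3, c = 1, d = 5.
So h(x) = -4x^3 - 3x^2 + x + 5.
Check: h(8) = -2227. ✓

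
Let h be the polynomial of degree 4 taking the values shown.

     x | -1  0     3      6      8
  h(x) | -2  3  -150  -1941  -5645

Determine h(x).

Write h(x) = ax^4 + bx^3 + cx^2 + dx + e. Substituting each data point gives a linear system:
  a - b + c - d + e = -2
  e = 3
  81a + 27b + 9c + 3d + e = -150
  1296a + 216b + 36c + 6d + e = -1941
  4096a + 512b + 64c + 8d + e = -5645
Solving the system yields a = -1, b = -3, c = -1, d = 6, e = 3.
So h(x) = -x^4 - 3x^3 - x^2 + 6x + 3.
Check: h(0) = 3. ✓

h(x) = -x^4 - 3x^3 - x^2 + 6x + 3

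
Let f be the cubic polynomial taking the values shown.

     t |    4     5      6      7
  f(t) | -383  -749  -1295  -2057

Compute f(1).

-5

Write f(t) = at^3 + bt^2 + ct + d. Substituting each data point gives a linear system:
  64a + 16b + 4c + d = -383
  125a + 25b + 5c + d = -749
  216a + 36b + 6c + d = -1295
  343a + 49b + 7c + d = -2057
Solving the system yields a = -6, b = 0, c = 0, d = 1.
So f(t) = -6t^3 + 1.
Then f(1) = -5.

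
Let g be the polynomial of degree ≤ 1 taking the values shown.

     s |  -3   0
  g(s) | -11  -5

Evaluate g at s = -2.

Using the Lagrange interpolation formula with nodes -3, 0:
  L_0(s) = s / -3
  L_1(s) = (s + 3) / 3
Then g(s) = -11·L_0(s) - 5·L_1(s).
Expanding and collecting terms gives g(s) = 2s - 5.
Evaluating at s = -2: g(-2) = -9.

-9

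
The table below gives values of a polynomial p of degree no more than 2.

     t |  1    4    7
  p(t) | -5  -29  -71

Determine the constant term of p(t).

-1

Write p(t) = at^2 + bt + c. Substituting each data point gives a linear system:
  a + b + c = -5
  16a + 4b + c = -29
  49a + 7b + c = -71
Solving the system yields a = -1, b = -3, c = -1.
So p(t) = -t² - 3t - 1.
The constant term is -1.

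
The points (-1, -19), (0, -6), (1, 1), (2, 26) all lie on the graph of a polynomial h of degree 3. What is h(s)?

Write h(s) = as^3 + bs^2 + cs + d. Substituting each data point gives a linear system:
  -a + b - c + d = -19
  d = -6
  a + b + c + d = 1
  8a + 4b + 2c + d = 26
Solving the system yields a = 4, b = -3, c = 6, d = -6.
So h(s) = 4s^3 - 3s^2 + 6s - 6.
Check: h(2) = 26. ✓

h(s) = 4s^3 - 3s^2 + 6s - 6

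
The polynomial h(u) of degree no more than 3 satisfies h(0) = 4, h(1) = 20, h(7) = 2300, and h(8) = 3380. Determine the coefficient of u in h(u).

6

Write h(u) = au^3 + bu^2 + cu + d. Substituting each data point gives a linear system:
  d = 4
  a + b + c + d = 20
  343a + 49b + 7c + d = 2300
  512a + 64b + 8c + d = 3380
Solving the system yields a = 6, b = 4, c = 6, d = 4.
So h(u) = 6u^3 + 4u^2 + 6u + 4.
The coefficient of u is 6.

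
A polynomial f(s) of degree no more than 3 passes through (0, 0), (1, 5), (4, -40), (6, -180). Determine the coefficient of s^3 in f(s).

-1

Write f(s) = as^3 + bs^2 + cs + d. Substituting each data point gives a linear system:
  d = 0
  a + b + c + d = 5
  64a + 16b + 4c + d = -40
  216a + 36b + 6c + d = -180
Solving the system yields a = -1, b = 0, c = 6, d = 0.
So f(s) = -s³ + 6s.
The leading coefficient is -1.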